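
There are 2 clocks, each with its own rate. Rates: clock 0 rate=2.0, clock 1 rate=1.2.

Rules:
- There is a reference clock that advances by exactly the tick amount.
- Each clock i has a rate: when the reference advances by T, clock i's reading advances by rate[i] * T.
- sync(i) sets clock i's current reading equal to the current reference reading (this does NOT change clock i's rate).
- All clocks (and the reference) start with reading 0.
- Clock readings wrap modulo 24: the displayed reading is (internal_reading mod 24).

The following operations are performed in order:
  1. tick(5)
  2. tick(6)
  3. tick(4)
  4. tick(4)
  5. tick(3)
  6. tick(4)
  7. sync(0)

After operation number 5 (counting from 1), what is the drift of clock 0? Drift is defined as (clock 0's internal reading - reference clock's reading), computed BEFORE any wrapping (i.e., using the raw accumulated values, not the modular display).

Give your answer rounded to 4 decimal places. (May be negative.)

After op 1 tick(5): ref=5.0000 raw=[10.0000 6.0000]
After op 2 tick(6): ref=11.0000 raw=[22.0000 13.2000]
After op 3 tick(4): ref=15.0000 raw=[30.0000 18.0000]
After op 4 tick(4): ref=19.0000 raw=[38.0000 22.8000]
After op 5 tick(3): ref=22.0000 raw=[44.0000 26.4000]
Drift of clock 0 after op 5: 44.0000 - 22.0000 = 22.0000

Answer: 22.0000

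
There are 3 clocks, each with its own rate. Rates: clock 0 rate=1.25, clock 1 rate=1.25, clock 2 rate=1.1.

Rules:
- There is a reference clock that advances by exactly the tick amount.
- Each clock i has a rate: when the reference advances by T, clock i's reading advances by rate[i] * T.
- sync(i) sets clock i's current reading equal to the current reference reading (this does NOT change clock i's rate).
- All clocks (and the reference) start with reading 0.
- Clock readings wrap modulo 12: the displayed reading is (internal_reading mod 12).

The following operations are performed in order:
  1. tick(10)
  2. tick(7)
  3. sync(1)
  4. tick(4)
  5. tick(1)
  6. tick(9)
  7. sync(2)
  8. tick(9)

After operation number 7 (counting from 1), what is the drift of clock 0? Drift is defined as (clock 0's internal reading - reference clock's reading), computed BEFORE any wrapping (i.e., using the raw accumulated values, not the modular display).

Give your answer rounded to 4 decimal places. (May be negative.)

Answer: 7.7500

Derivation:
After op 1 tick(10): ref=10.0000 raw=[12.5000 12.5000 11.0000]
After op 2 tick(7): ref=17.0000 raw=[21.2500 21.2500 18.7000]
After op 3 sync(1): ref=17.0000 raw=[21.2500 17.0000 18.7000]
After op 4 tick(4): ref=21.0000 raw=[26.2500 22.0000 23.1000]
After op 5 tick(1): ref=22.0000 raw=[27.5000 23.2500 24.2000]
After op 6 tick(9): ref=31.0000 raw=[38.7500 34.5000 34.1000]
After op 7 sync(2): ref=31.0000 raw=[38.7500 34.5000 31.0000]
Drift of clock 0 after op 7: 38.7500 - 31.0000 = 7.7500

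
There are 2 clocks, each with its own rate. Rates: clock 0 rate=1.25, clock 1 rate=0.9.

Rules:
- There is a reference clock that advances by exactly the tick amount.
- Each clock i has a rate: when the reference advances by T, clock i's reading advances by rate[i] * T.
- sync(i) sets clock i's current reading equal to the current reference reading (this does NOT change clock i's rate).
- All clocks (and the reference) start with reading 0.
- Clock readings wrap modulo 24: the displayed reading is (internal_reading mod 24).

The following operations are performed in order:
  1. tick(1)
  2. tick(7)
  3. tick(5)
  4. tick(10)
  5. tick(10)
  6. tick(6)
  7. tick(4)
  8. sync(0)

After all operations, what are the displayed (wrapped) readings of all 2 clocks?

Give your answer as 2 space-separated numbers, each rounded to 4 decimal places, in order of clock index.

Answer: 19.0000 14.7000

Derivation:
After op 1 tick(1): ref=1.0000 raw=[1.2500 0.9000]
After op 2 tick(7): ref=8.0000 raw=[10.0000 7.2000]
After op 3 tick(5): ref=13.0000 raw=[16.2500 11.7000]
After op 4 tick(10): ref=23.0000 raw=[28.7500 20.7000]
After op 5 tick(10): ref=33.0000 raw=[41.2500 29.7000]
After op 6 tick(6): ref=39.0000 raw=[48.7500 35.1000]
After op 7 tick(4): ref=43.0000 raw=[53.7500 38.7000]
After op 8 sync(0): ref=43.0000 raw=[43.0000 38.7000]
Wrap final raw readings (mod 24): 43.0000 mod 24 = 19.0000; 38.7000 mod 24 = 14.7000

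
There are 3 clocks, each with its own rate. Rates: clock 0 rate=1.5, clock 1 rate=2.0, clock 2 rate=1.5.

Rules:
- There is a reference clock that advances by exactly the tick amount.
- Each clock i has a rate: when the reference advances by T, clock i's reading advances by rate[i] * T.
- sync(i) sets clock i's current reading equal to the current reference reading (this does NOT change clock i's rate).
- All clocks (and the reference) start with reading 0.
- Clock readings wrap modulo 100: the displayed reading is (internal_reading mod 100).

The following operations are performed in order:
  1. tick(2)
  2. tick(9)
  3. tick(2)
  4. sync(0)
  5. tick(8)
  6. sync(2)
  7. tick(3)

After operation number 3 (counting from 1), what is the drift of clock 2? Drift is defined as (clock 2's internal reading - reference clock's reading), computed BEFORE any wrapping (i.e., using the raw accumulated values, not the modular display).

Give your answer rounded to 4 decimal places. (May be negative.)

Answer: 6.5000

Derivation:
After op 1 tick(2): ref=2.0000 raw=[3.0000 4.0000 3.0000]
After op 2 tick(9): ref=11.0000 raw=[16.5000 22.0000 16.5000]
After op 3 tick(2): ref=13.0000 raw=[19.5000 26.0000 19.5000]
Drift of clock 2 after op 3: 19.5000 - 13.0000 = 6.5000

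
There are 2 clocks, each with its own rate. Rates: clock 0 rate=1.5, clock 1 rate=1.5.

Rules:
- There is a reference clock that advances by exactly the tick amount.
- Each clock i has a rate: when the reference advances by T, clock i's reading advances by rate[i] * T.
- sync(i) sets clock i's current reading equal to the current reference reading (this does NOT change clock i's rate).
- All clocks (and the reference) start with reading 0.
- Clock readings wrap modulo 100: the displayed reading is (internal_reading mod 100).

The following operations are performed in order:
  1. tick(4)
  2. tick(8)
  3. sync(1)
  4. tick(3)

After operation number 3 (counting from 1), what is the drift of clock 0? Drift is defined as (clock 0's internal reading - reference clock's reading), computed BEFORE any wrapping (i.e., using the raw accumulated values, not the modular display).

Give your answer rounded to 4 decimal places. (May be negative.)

After op 1 tick(4): ref=4.0000 raw=[6.0000 6.0000]
After op 2 tick(8): ref=12.0000 raw=[18.0000 18.0000]
After op 3 sync(1): ref=12.0000 raw=[18.0000 12.0000]
Drift of clock 0 after op 3: 18.0000 - 12.0000 = 6.0000

Answer: 6.0000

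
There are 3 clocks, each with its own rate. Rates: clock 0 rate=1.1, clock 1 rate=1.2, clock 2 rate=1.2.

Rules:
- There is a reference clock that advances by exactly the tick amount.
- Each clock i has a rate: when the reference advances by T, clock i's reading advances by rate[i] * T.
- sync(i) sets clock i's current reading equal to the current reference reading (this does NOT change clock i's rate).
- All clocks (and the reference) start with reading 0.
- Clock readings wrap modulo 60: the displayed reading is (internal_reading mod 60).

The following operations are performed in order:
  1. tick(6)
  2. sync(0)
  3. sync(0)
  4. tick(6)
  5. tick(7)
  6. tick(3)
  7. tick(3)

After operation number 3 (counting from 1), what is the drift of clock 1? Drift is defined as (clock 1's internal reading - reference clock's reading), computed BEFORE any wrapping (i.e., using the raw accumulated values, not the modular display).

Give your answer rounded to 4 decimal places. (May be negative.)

After op 1 tick(6): ref=6.0000 raw=[6.6000 7.2000 7.2000]
After op 2 sync(0): ref=6.0000 raw=[6.0000 7.2000 7.2000]
After op 3 sync(0): ref=6.0000 raw=[6.0000 7.2000 7.2000]
Drift of clock 1 after op 3: 7.2000 - 6.0000 = 1.2000

Answer: 1.2000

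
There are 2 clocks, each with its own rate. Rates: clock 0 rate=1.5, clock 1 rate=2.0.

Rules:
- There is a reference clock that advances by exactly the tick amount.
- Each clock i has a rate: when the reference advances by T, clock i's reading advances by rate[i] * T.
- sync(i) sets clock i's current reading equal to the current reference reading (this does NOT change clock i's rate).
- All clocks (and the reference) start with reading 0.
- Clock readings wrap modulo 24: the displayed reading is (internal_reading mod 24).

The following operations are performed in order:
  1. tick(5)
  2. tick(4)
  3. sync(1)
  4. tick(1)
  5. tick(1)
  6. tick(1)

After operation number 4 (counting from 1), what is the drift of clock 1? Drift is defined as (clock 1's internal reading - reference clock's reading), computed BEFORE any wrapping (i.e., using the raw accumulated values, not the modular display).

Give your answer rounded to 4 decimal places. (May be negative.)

After op 1 tick(5): ref=5.0000 raw=[7.5000 10.0000]
After op 2 tick(4): ref=9.0000 raw=[13.5000 18.0000]
After op 3 sync(1): ref=9.0000 raw=[13.5000 9.0000]
After op 4 tick(1): ref=10.0000 raw=[15.0000 11.0000]
Drift of clock 1 after op 4: 11.0000 - 10.0000 = 1.0000

Answer: 1.0000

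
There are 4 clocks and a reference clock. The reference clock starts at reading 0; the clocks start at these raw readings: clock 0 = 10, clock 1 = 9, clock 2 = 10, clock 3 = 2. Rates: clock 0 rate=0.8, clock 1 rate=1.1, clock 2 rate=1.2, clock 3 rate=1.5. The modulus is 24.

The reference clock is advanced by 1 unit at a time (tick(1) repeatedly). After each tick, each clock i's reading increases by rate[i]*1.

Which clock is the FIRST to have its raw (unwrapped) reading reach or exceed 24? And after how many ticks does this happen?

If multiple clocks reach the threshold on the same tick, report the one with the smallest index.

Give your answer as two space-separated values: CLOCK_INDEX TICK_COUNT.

clock 0: start=10, rate=0.8, needs 24-10 = 14; ticks = ceil(14/0.8) = ceil(17.5000) = 18; reading at tick 18 = 10 + 0.8*18 = 24.4000
clock 1: start=9, rate=1.1, needs 24-9 = 15; ticks = ceil(15/1.1) = ceil(13.6364) = 14; reading at tick 14 = 9 + 1.1*14 = 24.4000
clock 2: start=10, rate=1.2, needs 24-10 = 14; ticks = ceil(14/1.2) = ceil(11.6667) = 12; reading at tick 12 = 10 + 1.2*12 = 24.4000
clock 3: start=2, rate=1.5, needs 24-2 = 22; ticks = ceil(22/1.5) = ceil(14.6667) = 15; reading at tick 15 = 2 + 1.5*15 = 24.5000
Minimum tick count = 12; winners = [2]; smallest index = 2

Answer: 2 12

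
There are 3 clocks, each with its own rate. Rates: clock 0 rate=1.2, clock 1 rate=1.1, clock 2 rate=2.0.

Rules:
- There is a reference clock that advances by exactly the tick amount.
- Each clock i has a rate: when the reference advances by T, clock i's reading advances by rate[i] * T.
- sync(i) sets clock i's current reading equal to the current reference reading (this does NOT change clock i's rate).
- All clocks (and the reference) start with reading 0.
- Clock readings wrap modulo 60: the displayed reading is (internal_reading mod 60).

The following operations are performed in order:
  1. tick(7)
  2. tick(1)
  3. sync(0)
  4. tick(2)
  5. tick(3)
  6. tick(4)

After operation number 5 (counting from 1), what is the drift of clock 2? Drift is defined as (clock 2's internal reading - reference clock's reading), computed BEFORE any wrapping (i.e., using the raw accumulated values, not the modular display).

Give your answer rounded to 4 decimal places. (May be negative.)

Answer: 13.0000

Derivation:
After op 1 tick(7): ref=7.0000 raw=[8.4000 7.7000 14.0000]
After op 2 tick(1): ref=8.0000 raw=[9.6000 8.8000 16.0000]
After op 3 sync(0): ref=8.0000 raw=[8.0000 8.8000 16.0000]
After op 4 tick(2): ref=10.0000 raw=[10.4000 11.0000 20.0000]
After op 5 tick(3): ref=13.0000 raw=[14.0000 14.3000 26.0000]
Drift of clock 2 after op 5: 26.0000 - 13.0000 = 13.0000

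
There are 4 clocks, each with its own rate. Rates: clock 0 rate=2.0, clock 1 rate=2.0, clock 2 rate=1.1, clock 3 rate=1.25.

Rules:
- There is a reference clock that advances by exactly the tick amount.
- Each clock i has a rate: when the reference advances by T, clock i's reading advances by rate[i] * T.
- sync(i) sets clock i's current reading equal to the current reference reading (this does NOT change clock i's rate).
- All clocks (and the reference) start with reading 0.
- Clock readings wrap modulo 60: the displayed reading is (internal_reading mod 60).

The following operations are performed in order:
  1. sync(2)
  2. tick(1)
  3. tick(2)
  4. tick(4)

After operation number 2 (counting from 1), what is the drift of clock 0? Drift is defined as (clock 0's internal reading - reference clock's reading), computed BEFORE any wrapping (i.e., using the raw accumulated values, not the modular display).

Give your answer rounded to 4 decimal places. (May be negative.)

Answer: 1.0000

Derivation:
After op 1 sync(2): ref=0.0000 raw=[0.0000 0.0000 0.0000 0.0000]
After op 2 tick(1): ref=1.0000 raw=[2.0000 2.0000 1.1000 1.2500]
Drift of clock 0 after op 2: 2.0000 - 1.0000 = 1.0000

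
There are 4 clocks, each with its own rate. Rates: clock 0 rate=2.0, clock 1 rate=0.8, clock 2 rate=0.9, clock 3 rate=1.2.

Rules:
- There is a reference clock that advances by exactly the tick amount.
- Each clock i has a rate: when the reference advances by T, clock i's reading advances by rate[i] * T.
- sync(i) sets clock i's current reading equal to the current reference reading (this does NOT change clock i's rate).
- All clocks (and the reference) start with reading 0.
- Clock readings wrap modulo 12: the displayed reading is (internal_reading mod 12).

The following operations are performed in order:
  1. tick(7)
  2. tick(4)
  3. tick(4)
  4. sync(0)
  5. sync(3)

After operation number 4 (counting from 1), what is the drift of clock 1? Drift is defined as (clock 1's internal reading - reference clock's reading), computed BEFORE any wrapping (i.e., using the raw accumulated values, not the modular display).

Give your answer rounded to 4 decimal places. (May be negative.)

Answer: -3.0000

Derivation:
After op 1 tick(7): ref=7.0000 raw=[14.0000 5.6000 6.3000 8.4000]
After op 2 tick(4): ref=11.0000 raw=[22.0000 8.8000 9.9000 13.2000]
After op 3 tick(4): ref=15.0000 raw=[30.0000 12.0000 13.5000 18.0000]
After op 4 sync(0): ref=15.0000 raw=[15.0000 12.0000 13.5000 18.0000]
Drift of clock 1 after op 4: 12.0000 - 15.0000 = -3.0000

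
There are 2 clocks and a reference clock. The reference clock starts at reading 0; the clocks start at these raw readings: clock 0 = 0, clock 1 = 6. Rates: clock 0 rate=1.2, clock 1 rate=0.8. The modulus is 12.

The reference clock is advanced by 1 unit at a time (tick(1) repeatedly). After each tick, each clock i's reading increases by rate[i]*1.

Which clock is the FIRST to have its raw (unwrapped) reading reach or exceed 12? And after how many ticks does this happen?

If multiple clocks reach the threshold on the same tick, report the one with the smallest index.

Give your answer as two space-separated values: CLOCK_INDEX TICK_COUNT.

Answer: 1 8

Derivation:
clock 0: start=0, rate=1.2, needs 12-0 = 12; ticks = ceil(12/1.2) = ceil(10.0000) = 10; reading at tick 10 = 0 + 1.2*10 = 12.0000
clock 1: start=6, rate=0.8, needs 12-6 = 6; ticks = ceil(6/0.8) = ceil(7.5000) = 8; reading at tick 8 = 6 + 0.8*8 = 12.4000
Minimum tick count = 8; winners = [1]; smallest index = 1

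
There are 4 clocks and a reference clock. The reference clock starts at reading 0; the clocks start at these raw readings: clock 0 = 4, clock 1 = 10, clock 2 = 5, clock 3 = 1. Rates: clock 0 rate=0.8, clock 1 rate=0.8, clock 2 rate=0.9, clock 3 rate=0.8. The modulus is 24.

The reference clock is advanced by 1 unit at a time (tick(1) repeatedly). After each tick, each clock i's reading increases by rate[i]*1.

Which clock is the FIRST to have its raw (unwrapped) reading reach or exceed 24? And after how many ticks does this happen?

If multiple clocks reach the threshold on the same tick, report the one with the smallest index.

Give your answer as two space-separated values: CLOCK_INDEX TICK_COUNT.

Answer: 1 18

Derivation:
clock 0: start=4, rate=0.8, needs 24-4 = 20; ticks = ceil(20/0.8) = ceil(25.0000) = 25; reading at tick 25 = 4 + 0.8*25 = 24.0000
clock 1: start=10, rate=0.8, needs 24-10 = 14; ticks = ceil(14/0.8) = ceil(17.5000) = 18; reading at tick 18 = 10 + 0.8*18 = 24.4000
clock 2: start=5, rate=0.9, needs 24-5 = 19; ticks = ceil(19/0.9) = ceil(21.1111) = 22; reading at tick 22 = 5 + 0.9*22 = 24.8000
clock 3: start=1, rate=0.8, needs 24-1 = 23; ticks = ceil(23/0.8) = ceil(28.7500) = 29; reading at tick 29 = 1 + 0.8*29 = 24.2000
Minimum tick count = 18; winners = [1]; smallest index = 1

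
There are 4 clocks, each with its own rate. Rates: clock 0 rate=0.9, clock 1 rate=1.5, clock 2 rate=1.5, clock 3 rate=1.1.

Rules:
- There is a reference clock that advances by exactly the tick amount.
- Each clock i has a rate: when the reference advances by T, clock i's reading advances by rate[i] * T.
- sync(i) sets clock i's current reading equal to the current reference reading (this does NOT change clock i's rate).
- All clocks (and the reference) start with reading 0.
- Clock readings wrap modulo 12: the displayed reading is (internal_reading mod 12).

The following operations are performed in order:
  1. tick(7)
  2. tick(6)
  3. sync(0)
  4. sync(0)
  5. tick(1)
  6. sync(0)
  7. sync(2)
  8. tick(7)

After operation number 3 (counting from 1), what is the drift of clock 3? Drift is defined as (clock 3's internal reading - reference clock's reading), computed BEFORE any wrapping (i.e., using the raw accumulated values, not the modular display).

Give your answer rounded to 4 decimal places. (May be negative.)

After op 1 tick(7): ref=7.0000 raw=[6.3000 10.5000 10.5000 7.7000]
After op 2 tick(6): ref=13.0000 raw=[11.7000 19.5000 19.5000 14.3000]
After op 3 sync(0): ref=13.0000 raw=[13.0000 19.5000 19.5000 14.3000]
Drift of clock 3 after op 3: 14.3000 - 13.0000 = 1.3000

Answer: 1.3000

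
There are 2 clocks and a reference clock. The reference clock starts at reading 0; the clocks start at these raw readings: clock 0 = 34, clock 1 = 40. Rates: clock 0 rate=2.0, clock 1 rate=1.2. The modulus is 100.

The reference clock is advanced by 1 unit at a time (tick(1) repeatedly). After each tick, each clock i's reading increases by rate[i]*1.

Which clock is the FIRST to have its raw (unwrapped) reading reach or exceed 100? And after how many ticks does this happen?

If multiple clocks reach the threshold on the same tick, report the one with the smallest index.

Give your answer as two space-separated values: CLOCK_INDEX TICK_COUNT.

clock 0: start=34, rate=2.0, needs 100-34 = 66; ticks = ceil(66/2.0) = ceil(33.0000) = 33; reading at tick 33 = 34 + 2.0*33 = 100.0000
clock 1: start=40, rate=1.2, needs 100-40 = 60; ticks = ceil(60/1.2) = ceil(50.0000) = 50; reading at tick 50 = 40 + 1.2*50 = 100.0000
Minimum tick count = 33; winners = [0]; smallest index = 0

Answer: 0 33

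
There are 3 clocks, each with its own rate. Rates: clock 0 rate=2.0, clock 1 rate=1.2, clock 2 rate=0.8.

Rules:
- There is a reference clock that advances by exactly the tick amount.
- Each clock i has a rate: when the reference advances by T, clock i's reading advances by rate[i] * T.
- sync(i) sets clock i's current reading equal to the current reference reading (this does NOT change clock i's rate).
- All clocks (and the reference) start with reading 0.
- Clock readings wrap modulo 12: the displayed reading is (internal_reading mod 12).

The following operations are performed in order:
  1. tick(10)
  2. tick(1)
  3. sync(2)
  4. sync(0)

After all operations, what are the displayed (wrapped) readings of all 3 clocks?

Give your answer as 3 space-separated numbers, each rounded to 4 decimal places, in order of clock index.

After op 1 tick(10): ref=10.0000 raw=[20.0000 12.0000 8.0000]
After op 2 tick(1): ref=11.0000 raw=[22.0000 13.2000 8.8000]
After op 3 sync(2): ref=11.0000 raw=[22.0000 13.2000 11.0000]
After op 4 sync(0): ref=11.0000 raw=[11.0000 13.2000 11.0000]
Wrap final raw readings (mod 12): 11.0000 mod 12 = 11.0000; 13.2000 mod 12 = 1.2000; 11.0000 mod 12 = 11.0000

Answer: 11.0000 1.2000 11.0000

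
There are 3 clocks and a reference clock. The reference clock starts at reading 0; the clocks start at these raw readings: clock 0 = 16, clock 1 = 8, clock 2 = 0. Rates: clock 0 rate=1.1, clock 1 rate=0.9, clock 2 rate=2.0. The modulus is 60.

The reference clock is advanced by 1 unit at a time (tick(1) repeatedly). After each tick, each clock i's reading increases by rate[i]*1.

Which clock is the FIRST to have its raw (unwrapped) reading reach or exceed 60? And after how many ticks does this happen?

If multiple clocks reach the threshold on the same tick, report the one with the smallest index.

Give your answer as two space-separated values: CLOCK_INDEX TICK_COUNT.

Answer: 2 30

Derivation:
clock 0: start=16, rate=1.1, needs 60-16 = 44; ticks = ceil(44/1.1) = ceil(40.0000) = 40; reading at tick 40 = 16 + 1.1*40 = 60.0000
clock 1: start=8, rate=0.9, needs 60-8 = 52; ticks = ceil(52/0.9) = ceil(57.7778) = 58; reading at tick 58 = 8 + 0.9*58 = 60.2000
clock 2: start=0, rate=2.0, needs 60-0 = 60; ticks = ceil(60/2.0) = ceil(30.0000) = 30; reading at tick 30 = 0 + 2.0*30 = 60.0000
Minimum tick count = 30; winners = [2]; smallest index = 2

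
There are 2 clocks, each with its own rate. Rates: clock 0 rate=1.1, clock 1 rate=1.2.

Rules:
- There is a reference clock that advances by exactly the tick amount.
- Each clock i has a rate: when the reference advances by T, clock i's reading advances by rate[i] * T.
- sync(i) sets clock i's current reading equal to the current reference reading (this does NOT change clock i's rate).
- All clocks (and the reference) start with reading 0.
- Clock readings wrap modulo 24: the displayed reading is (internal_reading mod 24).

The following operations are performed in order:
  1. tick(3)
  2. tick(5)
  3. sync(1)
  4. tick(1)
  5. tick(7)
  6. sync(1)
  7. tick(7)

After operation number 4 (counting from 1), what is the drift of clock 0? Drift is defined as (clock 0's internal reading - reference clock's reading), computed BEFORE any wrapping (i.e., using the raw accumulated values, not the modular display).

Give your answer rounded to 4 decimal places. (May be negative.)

After op 1 tick(3): ref=3.0000 raw=[3.3000 3.6000]
After op 2 tick(5): ref=8.0000 raw=[8.8000 9.6000]
After op 3 sync(1): ref=8.0000 raw=[8.8000 8.0000]
After op 4 tick(1): ref=9.0000 raw=[9.9000 9.2000]
Drift of clock 0 after op 4: 9.9000 - 9.0000 = 0.9000

Answer: 0.9000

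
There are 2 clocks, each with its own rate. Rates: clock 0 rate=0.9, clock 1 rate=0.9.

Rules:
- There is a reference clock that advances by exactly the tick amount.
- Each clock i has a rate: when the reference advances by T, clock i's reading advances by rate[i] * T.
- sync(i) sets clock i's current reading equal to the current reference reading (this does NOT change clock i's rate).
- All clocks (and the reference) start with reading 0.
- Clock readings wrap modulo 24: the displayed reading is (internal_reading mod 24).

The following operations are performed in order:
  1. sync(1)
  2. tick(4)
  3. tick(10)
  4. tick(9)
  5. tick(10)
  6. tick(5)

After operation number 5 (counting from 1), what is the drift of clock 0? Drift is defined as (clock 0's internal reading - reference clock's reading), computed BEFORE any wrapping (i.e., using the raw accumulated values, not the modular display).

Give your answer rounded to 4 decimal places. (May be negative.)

Answer: -3.3000

Derivation:
After op 1 sync(1): ref=0.0000 raw=[0.0000 0.0000]
After op 2 tick(4): ref=4.0000 raw=[3.6000 3.6000]
After op 3 tick(10): ref=14.0000 raw=[12.6000 12.6000]
After op 4 tick(9): ref=23.0000 raw=[20.7000 20.7000]
After op 5 tick(10): ref=33.0000 raw=[29.7000 29.7000]
Drift of clock 0 after op 5: 29.7000 - 33.0000 = -3.3000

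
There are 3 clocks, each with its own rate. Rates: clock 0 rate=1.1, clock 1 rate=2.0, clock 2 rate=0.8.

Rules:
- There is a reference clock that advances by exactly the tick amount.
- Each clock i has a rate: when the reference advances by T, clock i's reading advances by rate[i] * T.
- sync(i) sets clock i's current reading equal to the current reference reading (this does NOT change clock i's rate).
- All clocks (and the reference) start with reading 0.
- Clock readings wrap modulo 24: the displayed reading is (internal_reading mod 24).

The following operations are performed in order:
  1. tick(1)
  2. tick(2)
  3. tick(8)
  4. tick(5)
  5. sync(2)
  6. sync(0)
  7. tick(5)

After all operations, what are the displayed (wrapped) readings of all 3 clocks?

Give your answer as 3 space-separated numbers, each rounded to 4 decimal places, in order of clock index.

Answer: 21.5000 18.0000 20.0000

Derivation:
After op 1 tick(1): ref=1.0000 raw=[1.1000 2.0000 0.8000]
After op 2 tick(2): ref=3.0000 raw=[3.3000 6.0000 2.4000]
After op 3 tick(8): ref=11.0000 raw=[12.1000 22.0000 8.8000]
After op 4 tick(5): ref=16.0000 raw=[17.6000 32.0000 12.8000]
After op 5 sync(2): ref=16.0000 raw=[17.6000 32.0000 16.0000]
After op 6 sync(0): ref=16.0000 raw=[16.0000 32.0000 16.0000]
After op 7 tick(5): ref=21.0000 raw=[21.5000 42.0000 20.0000]
Wrap final raw readings (mod 24): 21.5000 mod 24 = 21.5000; 42.0000 mod 24 = 18.0000; 20.0000 mod 24 = 20.0000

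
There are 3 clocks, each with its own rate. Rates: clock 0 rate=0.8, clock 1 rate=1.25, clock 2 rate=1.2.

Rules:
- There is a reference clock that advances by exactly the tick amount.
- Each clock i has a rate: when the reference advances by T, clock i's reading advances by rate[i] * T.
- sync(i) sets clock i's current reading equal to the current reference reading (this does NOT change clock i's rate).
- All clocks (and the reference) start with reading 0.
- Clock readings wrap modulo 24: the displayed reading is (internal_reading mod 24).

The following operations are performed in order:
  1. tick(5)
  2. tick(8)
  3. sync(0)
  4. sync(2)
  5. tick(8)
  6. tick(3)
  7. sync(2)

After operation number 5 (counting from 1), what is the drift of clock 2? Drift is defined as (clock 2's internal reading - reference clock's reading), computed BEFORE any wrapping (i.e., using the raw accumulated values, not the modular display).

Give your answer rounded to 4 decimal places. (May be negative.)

After op 1 tick(5): ref=5.0000 raw=[4.0000 6.2500 6.0000]
After op 2 tick(8): ref=13.0000 raw=[10.4000 16.2500 15.6000]
After op 3 sync(0): ref=13.0000 raw=[13.0000 16.2500 15.6000]
After op 4 sync(2): ref=13.0000 raw=[13.0000 16.2500 13.0000]
After op 5 tick(8): ref=21.0000 raw=[19.4000 26.2500 22.6000]
Drift of clock 2 after op 5: 22.6000 - 21.0000 = 1.6000

Answer: 1.6000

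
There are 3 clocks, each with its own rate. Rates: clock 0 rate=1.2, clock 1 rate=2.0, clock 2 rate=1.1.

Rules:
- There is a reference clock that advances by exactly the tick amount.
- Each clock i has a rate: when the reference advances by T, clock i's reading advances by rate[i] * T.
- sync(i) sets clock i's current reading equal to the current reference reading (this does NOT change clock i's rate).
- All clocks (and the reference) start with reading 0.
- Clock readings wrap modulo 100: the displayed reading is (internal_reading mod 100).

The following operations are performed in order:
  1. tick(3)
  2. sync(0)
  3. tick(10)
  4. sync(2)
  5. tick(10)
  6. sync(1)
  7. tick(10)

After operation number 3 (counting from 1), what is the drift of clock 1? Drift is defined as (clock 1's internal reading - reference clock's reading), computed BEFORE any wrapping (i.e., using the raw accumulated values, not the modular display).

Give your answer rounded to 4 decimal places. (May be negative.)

After op 1 tick(3): ref=3.0000 raw=[3.6000 6.0000 3.3000]
After op 2 sync(0): ref=3.0000 raw=[3.0000 6.0000 3.3000]
After op 3 tick(10): ref=13.0000 raw=[15.0000 26.0000 14.3000]
Drift of clock 1 after op 3: 26.0000 - 13.0000 = 13.0000

Answer: 13.0000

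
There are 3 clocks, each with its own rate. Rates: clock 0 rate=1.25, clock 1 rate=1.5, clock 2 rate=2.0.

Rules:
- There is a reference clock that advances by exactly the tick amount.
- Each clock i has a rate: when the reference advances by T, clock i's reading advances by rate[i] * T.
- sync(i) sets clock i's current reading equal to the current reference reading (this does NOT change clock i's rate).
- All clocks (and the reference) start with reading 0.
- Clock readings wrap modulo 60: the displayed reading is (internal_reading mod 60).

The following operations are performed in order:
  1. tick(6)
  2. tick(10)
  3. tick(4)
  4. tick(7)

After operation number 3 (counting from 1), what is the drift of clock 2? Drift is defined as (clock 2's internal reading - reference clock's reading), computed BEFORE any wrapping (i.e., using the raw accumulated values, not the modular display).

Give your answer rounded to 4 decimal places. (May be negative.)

Answer: 20.0000

Derivation:
After op 1 tick(6): ref=6.0000 raw=[7.5000 9.0000 12.0000]
After op 2 tick(10): ref=16.0000 raw=[20.0000 24.0000 32.0000]
After op 3 tick(4): ref=20.0000 raw=[25.0000 30.0000 40.0000]
Drift of clock 2 after op 3: 40.0000 - 20.0000 = 20.0000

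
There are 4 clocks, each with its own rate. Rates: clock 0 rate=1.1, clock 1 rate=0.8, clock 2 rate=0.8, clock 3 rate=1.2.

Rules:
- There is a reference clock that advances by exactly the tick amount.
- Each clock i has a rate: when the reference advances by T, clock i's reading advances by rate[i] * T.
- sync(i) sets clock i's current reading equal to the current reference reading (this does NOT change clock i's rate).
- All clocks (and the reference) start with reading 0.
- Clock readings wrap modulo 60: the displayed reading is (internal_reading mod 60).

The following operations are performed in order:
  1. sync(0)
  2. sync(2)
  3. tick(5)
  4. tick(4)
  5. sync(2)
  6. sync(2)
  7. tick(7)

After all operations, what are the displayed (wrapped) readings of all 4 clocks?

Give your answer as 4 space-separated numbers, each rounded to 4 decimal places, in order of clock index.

Answer: 17.6000 12.8000 14.6000 19.2000

Derivation:
After op 1 sync(0): ref=0.0000 raw=[0.0000 0.0000 0.0000 0.0000]
After op 2 sync(2): ref=0.0000 raw=[0.0000 0.0000 0.0000 0.0000]
After op 3 tick(5): ref=5.0000 raw=[5.5000 4.0000 4.0000 6.0000]
After op 4 tick(4): ref=9.0000 raw=[9.9000 7.2000 7.2000 10.8000]
After op 5 sync(2): ref=9.0000 raw=[9.9000 7.2000 9.0000 10.8000]
After op 6 sync(2): ref=9.0000 raw=[9.9000 7.2000 9.0000 10.8000]
After op 7 tick(7): ref=16.0000 raw=[17.6000 12.8000 14.6000 19.2000]
Wrap final raw readings (mod 60): 17.6000 mod 60 = 17.6000; 12.8000 mod 60 = 12.8000; 14.6000 mod 60 = 14.6000; 19.2000 mod 60 = 19.2000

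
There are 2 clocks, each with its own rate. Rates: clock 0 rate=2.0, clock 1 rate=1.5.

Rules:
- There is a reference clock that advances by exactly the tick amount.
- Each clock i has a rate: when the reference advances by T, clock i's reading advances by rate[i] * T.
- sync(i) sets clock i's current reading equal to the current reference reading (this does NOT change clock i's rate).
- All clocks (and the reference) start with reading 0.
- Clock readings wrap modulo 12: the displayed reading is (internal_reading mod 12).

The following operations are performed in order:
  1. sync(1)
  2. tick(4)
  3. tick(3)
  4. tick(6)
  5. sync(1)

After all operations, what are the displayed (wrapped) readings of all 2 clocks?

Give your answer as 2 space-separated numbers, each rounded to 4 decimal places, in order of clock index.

Answer: 2.0000 1.0000

Derivation:
After op 1 sync(1): ref=0.0000 raw=[0.0000 0.0000]
After op 2 tick(4): ref=4.0000 raw=[8.0000 6.0000]
After op 3 tick(3): ref=7.0000 raw=[14.0000 10.5000]
After op 4 tick(6): ref=13.0000 raw=[26.0000 19.5000]
After op 5 sync(1): ref=13.0000 raw=[26.0000 13.0000]
Wrap final raw readings (mod 12): 26.0000 mod 12 = 2.0000; 13.0000 mod 12 = 1.0000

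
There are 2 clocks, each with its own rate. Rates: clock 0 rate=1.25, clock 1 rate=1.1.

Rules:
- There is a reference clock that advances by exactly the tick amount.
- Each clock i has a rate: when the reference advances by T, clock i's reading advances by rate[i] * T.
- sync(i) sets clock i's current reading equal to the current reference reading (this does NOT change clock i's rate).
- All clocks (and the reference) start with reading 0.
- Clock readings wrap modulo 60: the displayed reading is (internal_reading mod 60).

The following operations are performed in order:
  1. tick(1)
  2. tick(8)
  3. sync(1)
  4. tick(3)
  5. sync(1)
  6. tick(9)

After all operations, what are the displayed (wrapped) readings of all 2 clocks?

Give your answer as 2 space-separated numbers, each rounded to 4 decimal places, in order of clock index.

Answer: 26.2500 21.9000

Derivation:
After op 1 tick(1): ref=1.0000 raw=[1.2500 1.1000]
After op 2 tick(8): ref=9.0000 raw=[11.2500 9.9000]
After op 3 sync(1): ref=9.0000 raw=[11.2500 9.0000]
After op 4 tick(3): ref=12.0000 raw=[15.0000 12.3000]
After op 5 sync(1): ref=12.0000 raw=[15.0000 12.0000]
After op 6 tick(9): ref=21.0000 raw=[26.2500 21.9000]
Wrap final raw readings (mod 60): 26.2500 mod 60 = 26.2500; 21.9000 mod 60 = 21.9000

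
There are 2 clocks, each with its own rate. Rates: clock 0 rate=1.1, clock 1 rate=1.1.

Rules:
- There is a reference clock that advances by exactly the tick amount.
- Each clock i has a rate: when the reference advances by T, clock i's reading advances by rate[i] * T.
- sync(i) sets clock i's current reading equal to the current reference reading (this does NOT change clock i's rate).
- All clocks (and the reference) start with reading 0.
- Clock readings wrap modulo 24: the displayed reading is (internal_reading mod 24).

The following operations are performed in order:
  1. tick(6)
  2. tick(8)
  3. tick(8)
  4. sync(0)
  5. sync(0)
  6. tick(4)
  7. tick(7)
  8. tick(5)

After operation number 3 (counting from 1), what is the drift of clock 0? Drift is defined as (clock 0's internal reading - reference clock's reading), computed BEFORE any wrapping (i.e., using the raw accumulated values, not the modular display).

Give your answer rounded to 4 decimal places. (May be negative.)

After op 1 tick(6): ref=6.0000 raw=[6.6000 6.6000]
After op 2 tick(8): ref=14.0000 raw=[15.4000 15.4000]
After op 3 tick(8): ref=22.0000 raw=[24.2000 24.2000]
Drift of clock 0 after op 3: 24.2000 - 22.0000 = 2.2000

Answer: 2.2000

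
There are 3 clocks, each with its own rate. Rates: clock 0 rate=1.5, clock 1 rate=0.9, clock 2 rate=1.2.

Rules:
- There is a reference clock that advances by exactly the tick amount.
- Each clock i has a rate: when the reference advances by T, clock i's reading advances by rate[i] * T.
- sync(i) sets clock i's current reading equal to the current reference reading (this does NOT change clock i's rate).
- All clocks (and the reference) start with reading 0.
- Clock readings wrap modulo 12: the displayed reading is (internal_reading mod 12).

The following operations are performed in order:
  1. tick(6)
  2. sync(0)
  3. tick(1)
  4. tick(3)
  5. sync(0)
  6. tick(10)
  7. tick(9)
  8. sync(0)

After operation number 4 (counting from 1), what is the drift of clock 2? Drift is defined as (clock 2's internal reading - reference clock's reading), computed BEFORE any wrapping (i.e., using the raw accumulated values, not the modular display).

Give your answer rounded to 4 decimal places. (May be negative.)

After op 1 tick(6): ref=6.0000 raw=[9.0000 5.4000 7.2000]
After op 2 sync(0): ref=6.0000 raw=[6.0000 5.4000 7.2000]
After op 3 tick(1): ref=7.0000 raw=[7.5000 6.3000 8.4000]
After op 4 tick(3): ref=10.0000 raw=[12.0000 9.0000 12.0000]
Drift of clock 2 after op 4: 12.0000 - 10.0000 = 2.0000

Answer: 2.0000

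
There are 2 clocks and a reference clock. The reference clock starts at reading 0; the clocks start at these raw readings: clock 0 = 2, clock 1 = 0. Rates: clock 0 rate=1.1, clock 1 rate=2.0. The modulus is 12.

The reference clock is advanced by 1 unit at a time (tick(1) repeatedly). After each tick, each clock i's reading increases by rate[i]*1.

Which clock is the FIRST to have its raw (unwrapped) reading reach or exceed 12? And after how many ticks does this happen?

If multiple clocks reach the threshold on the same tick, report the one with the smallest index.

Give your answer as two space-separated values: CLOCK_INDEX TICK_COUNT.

Answer: 1 6

Derivation:
clock 0: start=2, rate=1.1, needs 12-2 = 10; ticks = ceil(10/1.1) = ceil(9.0909) = 10; reading at tick 10 = 2 + 1.1*10 = 13.0000
clock 1: start=0, rate=2.0, needs 12-0 = 12; ticks = ceil(12/2.0) = ceil(6.0000) = 6; reading at tick 6 = 0 + 2.0*6 = 12.0000
Minimum tick count = 6; winners = [1]; smallest index = 1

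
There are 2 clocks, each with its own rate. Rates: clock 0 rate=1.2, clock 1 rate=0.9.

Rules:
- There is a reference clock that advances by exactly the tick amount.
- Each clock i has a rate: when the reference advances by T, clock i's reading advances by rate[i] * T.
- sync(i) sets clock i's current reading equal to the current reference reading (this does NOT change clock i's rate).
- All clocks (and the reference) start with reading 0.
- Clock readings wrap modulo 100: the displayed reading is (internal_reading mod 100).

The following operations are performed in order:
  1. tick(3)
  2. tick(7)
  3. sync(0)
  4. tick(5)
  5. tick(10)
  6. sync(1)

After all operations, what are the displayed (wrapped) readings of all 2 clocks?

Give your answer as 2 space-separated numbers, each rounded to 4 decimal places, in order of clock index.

After op 1 tick(3): ref=3.0000 raw=[3.6000 2.7000]
After op 2 tick(7): ref=10.0000 raw=[12.0000 9.0000]
After op 3 sync(0): ref=10.0000 raw=[10.0000 9.0000]
After op 4 tick(5): ref=15.0000 raw=[16.0000 13.5000]
After op 5 tick(10): ref=25.0000 raw=[28.0000 22.5000]
After op 6 sync(1): ref=25.0000 raw=[28.0000 25.0000]
Wrap final raw readings (mod 100): 28.0000 mod 100 = 28.0000; 25.0000 mod 100 = 25.0000

Answer: 28.0000 25.0000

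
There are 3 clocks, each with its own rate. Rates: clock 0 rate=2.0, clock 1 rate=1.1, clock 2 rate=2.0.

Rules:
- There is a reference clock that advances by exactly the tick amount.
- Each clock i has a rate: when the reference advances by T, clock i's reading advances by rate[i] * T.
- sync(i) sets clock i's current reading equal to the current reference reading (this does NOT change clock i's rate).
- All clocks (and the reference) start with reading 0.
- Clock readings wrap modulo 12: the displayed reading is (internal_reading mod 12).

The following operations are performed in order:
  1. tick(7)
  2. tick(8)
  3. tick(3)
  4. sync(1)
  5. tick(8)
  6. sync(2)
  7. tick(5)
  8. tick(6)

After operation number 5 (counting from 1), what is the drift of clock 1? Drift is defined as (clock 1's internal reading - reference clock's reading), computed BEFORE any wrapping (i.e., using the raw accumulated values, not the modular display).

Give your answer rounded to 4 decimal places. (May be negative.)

After op 1 tick(7): ref=7.0000 raw=[14.0000 7.7000 14.0000]
After op 2 tick(8): ref=15.0000 raw=[30.0000 16.5000 30.0000]
After op 3 tick(3): ref=18.0000 raw=[36.0000 19.8000 36.0000]
After op 4 sync(1): ref=18.0000 raw=[36.0000 18.0000 36.0000]
After op 5 tick(8): ref=26.0000 raw=[52.0000 26.8000 52.0000]
Drift of clock 1 after op 5: 26.8000 - 26.0000 = 0.8000

Answer: 0.8000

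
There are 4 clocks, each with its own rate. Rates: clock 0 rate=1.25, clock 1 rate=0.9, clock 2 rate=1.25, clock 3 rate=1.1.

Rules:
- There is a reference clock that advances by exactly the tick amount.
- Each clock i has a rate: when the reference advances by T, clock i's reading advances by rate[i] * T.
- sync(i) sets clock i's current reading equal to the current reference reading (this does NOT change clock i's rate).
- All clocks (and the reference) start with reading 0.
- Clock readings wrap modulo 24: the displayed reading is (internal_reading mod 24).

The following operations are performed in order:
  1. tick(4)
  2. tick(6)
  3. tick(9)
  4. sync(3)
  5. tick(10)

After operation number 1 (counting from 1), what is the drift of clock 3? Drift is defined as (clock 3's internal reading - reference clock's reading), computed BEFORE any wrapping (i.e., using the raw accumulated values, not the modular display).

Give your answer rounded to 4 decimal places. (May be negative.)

After op 1 tick(4): ref=4.0000 raw=[5.0000 3.6000 5.0000 4.4000]
Drift of clock 3 after op 1: 4.4000 - 4.0000 = 0.4000

Answer: 0.4000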